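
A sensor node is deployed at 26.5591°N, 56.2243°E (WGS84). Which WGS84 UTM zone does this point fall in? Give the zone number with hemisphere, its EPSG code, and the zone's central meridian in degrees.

UTM zone = ⌊(λ + 180)/6⌋ + 1; 56.2243° ∈ [54°, 60°) → zone 40.
Hemisphere: N (φ ≥ 0).
Central meridian λ₀ = 6×40 − 183 = 57°.
EPSG code: 32640.

Zone 40N (EPSG:32640), central meridian 57°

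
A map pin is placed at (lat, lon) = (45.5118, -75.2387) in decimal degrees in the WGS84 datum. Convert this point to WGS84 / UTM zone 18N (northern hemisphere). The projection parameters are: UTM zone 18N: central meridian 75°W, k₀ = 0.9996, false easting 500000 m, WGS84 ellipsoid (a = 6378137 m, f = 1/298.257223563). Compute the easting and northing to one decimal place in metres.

Zone 18 central meridian λ₀ = 6×18 − 183 = -75°; Δλ = -0.2387°.
Transverse Mercator on WGS84 with k₀ = 0.9996 gives E = 481355.029 m, N = 5039835.159 m.

E 481355.0 m, N 5039835.2 m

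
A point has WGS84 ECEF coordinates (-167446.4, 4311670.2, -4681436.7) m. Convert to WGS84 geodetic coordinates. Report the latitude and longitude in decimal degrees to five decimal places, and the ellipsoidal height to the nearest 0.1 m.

lat -47.52470°, lon 92.22400°, h 114.1 m

λ = atan2(Y, X) = 92.22399968°; p = √(X²+Y²) = 4314920.4 m.
Bowring's method on WGS84 (a = 6378137 m, b = 6356752.314 m) gives φ = -47.52469947°, h = 114.087 m.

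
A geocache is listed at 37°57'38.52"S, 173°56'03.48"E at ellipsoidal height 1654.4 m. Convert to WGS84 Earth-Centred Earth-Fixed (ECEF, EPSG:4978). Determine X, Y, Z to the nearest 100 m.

WGS84: a = 6378137 m, e² = 0.006694380; N(φ) = a/√(1−e²sin²φ) = 6386230.215 m.
X = (N+h)·cosφ·cosλ = -5008221.144 m; Y = (N+h)·cosφ·sinλ = 532192.230 m; Z = (N(1−e²)+h)·sinφ = -3903023.285 m.

X -5008200 m, Y 532200 m, Z -3903000 m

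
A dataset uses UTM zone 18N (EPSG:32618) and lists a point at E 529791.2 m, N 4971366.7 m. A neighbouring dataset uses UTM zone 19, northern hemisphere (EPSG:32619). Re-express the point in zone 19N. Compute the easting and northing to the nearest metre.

E 56035 m, N 4986698 m

UTM 18N → geographic: φ = 44.89510018°, λ = -74.62270030°.
UTM 19N (λ₀ = -69°) forward: E = 56034.557 m, N = 4986697.901 m.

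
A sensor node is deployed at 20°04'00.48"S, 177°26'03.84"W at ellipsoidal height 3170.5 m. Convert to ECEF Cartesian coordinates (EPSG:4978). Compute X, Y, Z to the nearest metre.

X -5990271 m, Y -268413 m, Z -2175732 m

WGS84: a = 6378137 m, e² = 0.006694380; N(φ) = a/√(1−e²sin²φ) = 6380651.847 m.
X = (N+h)·cosφ·cosλ = -5990270.578 m; Y = (N+h)·cosφ·sinλ = -268412.759 m; Z = (N(1−e²)+h)·sinφ = -2175732.256 m.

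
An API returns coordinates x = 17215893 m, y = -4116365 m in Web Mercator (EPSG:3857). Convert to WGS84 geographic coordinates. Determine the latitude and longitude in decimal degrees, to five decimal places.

lat -34.64960°, lon 154.65300°

R = 6378137 m. λ = x/R = 154.65299812°.
φ = 2·arctan(exp(y/R)) − 90° = 2·arctan(0.52446) − 90° = -34.64960330°.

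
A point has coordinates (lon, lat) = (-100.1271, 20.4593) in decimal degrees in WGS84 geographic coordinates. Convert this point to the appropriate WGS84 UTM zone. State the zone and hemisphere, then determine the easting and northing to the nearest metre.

Zone 14N: E 382439 m, N 2262713 m

Longitude -100.1271° lies in the 6° band [-102°, -96°), giving zone 14; latitude is north of the equator, so 14N.
Zone 14 central meridian λ₀ = 6×14 − 183 = -99°; Δλ = -1.1271°.
Transverse Mercator on WGS84 with k₀ = 0.9996 gives E = 382439.413 m, N = 2262712.986 m.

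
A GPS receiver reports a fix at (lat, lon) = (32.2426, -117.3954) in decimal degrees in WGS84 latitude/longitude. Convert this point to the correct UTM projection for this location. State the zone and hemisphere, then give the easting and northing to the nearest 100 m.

Longitude -117.3954° lies in the 6° band [-120°, -114°), giving zone 11; latitude is north of the equator, so 11N.
Zone 11 central meridian λ₀ = 6×11 − 183 = -117°; Δλ = -0.3954°.
Transverse Mercator on WGS84 with k₀ = 0.9996 gives E = 462750.901 m, N = 3567395.160 m.

Zone 11N: E 462800 m, N 3567400 m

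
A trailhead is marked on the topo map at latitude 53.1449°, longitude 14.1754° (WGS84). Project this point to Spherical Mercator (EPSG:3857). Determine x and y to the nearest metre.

x 1577998 m, y 7009846 m

Web Mercator is spherical with R = a = 6378137 m.
x = R·λ = 6378137 × 0.247407403 = 1577998.310 m.
y = R·ln tan(π/4 + φ/2) = 6378137 × 1.099042809 = 7009845.604 m.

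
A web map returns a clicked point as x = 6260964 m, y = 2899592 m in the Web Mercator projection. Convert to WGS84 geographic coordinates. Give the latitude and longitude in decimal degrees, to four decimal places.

lat 25.1940°, lon 56.2432°

R = 6378137 m. λ = x/R = 56.24319655°.
φ = 2·arctan(exp(y/R)) − 90° = 2·arctan(1.57557) − 90° = 25.19399976°.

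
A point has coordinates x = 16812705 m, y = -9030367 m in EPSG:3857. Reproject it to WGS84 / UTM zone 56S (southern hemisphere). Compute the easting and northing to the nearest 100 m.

E 399300 m, N 3044800 m

Web Mercator inverse (R = 6378137 m) → φ = -62.71360029°, λ = 151.03109869°.
UTM 56S forward: E = 399305.845 m, N = 3044782.133 m.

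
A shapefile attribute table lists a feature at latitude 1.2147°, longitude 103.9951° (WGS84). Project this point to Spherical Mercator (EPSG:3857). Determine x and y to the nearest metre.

x 11576682 m, y 135230 m

Web Mercator is spherical with R = a = 6378137 m.
x = R·λ = 6378137 × 1.815056901 = 11576681.577 m.
y = R·ln tan(π/4 + φ/2) = 6378137 × 0.021202103 = 135229.916 m.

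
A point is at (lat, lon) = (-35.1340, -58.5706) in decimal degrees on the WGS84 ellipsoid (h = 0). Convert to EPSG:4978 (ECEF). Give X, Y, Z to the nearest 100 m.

WGS84: a = 6378137 m, e² = 0.006694380; N(φ) = a/√(1−e²sin²φ) = 6385219.289 m.
X = (N+h)·cosφ·cosλ = 2722939.471 m; Y = (N+h)·cosφ·sinλ = -4455748.080 m; Z = (N(1−e²)+h)·sinφ = -3650034.606 m.

X 2722900 m, Y -4455700 m, Z -3650000 m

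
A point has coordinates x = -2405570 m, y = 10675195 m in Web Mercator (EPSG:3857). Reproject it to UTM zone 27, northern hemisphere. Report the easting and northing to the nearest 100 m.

Web Mercator inverse (R = 6378137 m) → φ = 68.75529963°, λ = -21.60960298°.
UTM 27N forward: E = 475348.949 m, N = 7627199.570 m.

E 475300 m, N 7627200 m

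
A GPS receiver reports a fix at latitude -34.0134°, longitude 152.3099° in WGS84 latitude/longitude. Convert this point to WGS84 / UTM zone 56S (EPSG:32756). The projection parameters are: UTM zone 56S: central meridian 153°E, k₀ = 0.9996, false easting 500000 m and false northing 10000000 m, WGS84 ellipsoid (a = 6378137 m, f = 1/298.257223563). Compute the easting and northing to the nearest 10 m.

E 436280 m, N 6236140 m

Zone 56 central meridian λ₀ = 6×56 − 183 = 153°; Δλ = -0.6901°.
Transverse Mercator on WGS84 with k₀ = 0.9996 gives E = 436280.188 m, N = 6236143.592 m.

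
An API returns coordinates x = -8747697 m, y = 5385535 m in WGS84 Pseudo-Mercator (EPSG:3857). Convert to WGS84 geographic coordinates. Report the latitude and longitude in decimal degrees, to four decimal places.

R = 6378137 m. λ = x/R = -78.58189916°.
φ = 2·arctan(exp(y/R)) − 90° = 2·arctan(2.32652) − 90° = 43.48139827°.

lat 43.4814°, lon -78.5819°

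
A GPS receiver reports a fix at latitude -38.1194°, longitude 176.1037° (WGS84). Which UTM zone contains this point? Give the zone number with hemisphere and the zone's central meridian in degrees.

Zone 60S, central meridian 177°

UTM zone = ⌊(λ + 180)/6⌋ + 1; 176.1037° ∈ [174°, 180°) → zone 60.
Hemisphere: S (φ < 0).
Central meridian λ₀ = 6×60 − 183 = 177°.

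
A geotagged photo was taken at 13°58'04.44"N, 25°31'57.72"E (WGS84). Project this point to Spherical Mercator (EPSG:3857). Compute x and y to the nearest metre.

Web Mercator is spherical with R = a = 6378137 m.
x = R·λ = 6378137 × 0.445629682 = 2842287.163 m.
y = R·ln tan(π/4 + φ/2) = 6378137 × 0.246237115 = 1570534.056 m.

x 2842287 m, y 1570534 m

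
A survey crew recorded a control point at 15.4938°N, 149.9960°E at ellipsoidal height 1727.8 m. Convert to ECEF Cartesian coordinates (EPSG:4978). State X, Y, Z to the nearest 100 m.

X -5325400 m, Y 3075100 m, Z 1693300 m

WGS84: a = 6378137 m, e² = 0.006694380; N(φ) = a/√(1−e²sin²φ) = 6379661.012 m.
X = (N+h)·cosφ·cosλ = -5325395.641 m; Y = (N+h)·cosφ·sinλ = 3075114.337 m; Z = (N(1−e²)+h)·sinφ = 1693277.825 m.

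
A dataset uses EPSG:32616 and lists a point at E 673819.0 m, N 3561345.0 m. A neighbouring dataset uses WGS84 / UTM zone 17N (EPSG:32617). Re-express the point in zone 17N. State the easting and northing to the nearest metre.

UTM 16N → geographic: φ = 32.17519975°, λ = -85.15640019°.
UTM 17N (λ₀ = -81°) forward: E = 108004.286 m, N = 3567435.059 m.

E 108004 m, N 3567435 m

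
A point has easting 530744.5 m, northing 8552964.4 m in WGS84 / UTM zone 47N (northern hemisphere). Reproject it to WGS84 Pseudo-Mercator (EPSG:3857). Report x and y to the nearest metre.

x 11157474 m, y 13880172 m

Unproject from UTM 47N (λ₀ = 99°) → φ = 77.05260026°, λ = 100.22929869°.
Web Mercator (R = 6378137 m): x = 11157474.493 m, y = 13880172.321 m.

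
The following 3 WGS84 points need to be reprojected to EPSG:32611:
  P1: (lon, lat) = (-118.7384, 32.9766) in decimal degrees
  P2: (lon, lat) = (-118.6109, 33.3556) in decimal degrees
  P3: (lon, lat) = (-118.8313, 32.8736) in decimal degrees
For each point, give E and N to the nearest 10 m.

P1: E 337550 m, N 3650030 m; P2: E 350120 m, N 3691870 m; P3: E 328670 m, N 3638760 m

UTM zone 11N: λ₀ = -117°, k₀ = 0.9996.
P1 (32.9766°, -118.7384°) → (337552.824, 3650034.431) m.
P2 (33.3556°, -118.6109°) → (350115.120, 3691868.629) m.
P3 (32.8736°, -118.8313°) → (328671.992, 3638760.836) m.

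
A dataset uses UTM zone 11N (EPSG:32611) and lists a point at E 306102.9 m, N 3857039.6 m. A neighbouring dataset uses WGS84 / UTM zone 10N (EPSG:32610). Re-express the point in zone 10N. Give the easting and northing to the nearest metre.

E 854805 m, N 3861857 m

UTM 11N → geographic: φ = 34.83719987°, λ = -119.12049999°.
UTM 10N (λ₀ = -123°) forward: E = 854805.394 m, N = 3861857.391 m.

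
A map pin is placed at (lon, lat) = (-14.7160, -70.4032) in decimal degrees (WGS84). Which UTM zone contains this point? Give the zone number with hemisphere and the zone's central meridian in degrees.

UTM zone = ⌊(λ + 180)/6⌋ + 1; -14.7160° ∈ [-18°, -12°) → zone 28.
Hemisphere: S (φ < 0).
Central meridian λ₀ = 6×28 − 183 = -15°.

Zone 28S, central meridian -15°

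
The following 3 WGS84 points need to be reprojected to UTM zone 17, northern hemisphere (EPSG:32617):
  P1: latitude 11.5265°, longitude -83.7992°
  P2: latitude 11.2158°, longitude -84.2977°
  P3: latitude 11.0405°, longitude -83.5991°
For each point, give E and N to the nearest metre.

P1: E 194648 m, N 1275687 m; P2: E 139826 m, N 1241858 m; P3: E 216012 m, N 1221692 m

UTM zone 17N: λ₀ = -81°, k₀ = 0.9996.
P1 (11.5265°, -83.7992°) → (194647.609, 1275687.158) m.
P2 (11.2158°, -84.2977°) → (139826.079, 1241858.414) m.
P3 (11.0405°, -83.5991°) → (216012.286, 1221691.689) m.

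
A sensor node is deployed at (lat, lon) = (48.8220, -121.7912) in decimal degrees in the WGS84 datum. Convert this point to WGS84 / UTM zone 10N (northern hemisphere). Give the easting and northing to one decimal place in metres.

E 588728.5 m, N 5408373.2 m

Zone 10 central meridian λ₀ = 6×10 − 183 = -123°; Δλ = +1.2088°.
Transverse Mercator on WGS84 with k₀ = 0.9996 gives E = 588728.451 m, N = 5408373.201 m.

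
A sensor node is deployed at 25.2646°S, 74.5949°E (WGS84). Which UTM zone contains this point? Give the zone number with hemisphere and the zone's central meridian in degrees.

Zone 43S, central meridian 75°

UTM zone = ⌊(λ + 180)/6⌋ + 1; 74.5949° ∈ [72°, 78°) → zone 43.
Hemisphere: S (φ < 0).
Central meridian λ₀ = 6×43 − 183 = 75°.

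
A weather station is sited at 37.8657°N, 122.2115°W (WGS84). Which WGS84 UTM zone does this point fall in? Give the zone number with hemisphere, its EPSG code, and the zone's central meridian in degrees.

UTM zone = ⌊(λ + 180)/6⌋ + 1; -122.2115° ∈ [-126°, -120°) → zone 10.
Hemisphere: N (φ ≥ 0).
Central meridian λ₀ = 6×10 − 183 = -123°.
EPSG code: 32610.

Zone 10N (EPSG:32610), central meridian -123°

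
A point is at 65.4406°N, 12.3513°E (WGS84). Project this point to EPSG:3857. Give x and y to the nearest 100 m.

x 1374900 m, y 9725400 m

Web Mercator is spherical with R = a = 6378137 m.
x = R·λ = 6378137 × 0.215570852 = 1374940.427 m.
y = R·ln tan(π/4 + φ/2) = 6378137 × 1.524802028 = 9725396.234 m.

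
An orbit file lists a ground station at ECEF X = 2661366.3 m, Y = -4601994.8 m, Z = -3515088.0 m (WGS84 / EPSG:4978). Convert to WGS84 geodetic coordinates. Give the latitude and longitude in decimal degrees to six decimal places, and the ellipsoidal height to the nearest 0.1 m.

lat -33.650400°, lon -59.958900°, h 1543.4 m

λ = atan2(Y, X) = -59.95889995°; p = √(X²+Y²) = 5316128.9 m.
Bowring's method on WGS84 (a = 6378137 m, b = 6356752.314 m) gives φ = -33.65040039°, h = 1543.420 m.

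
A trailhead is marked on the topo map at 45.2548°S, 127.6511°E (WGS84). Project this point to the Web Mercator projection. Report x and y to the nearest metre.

Web Mercator is spherical with R = a = 6378137 m.
x = R·λ = 6378137 × 2.227931989 = 14210055.451 m.
y = R·ln tan(π/4 + φ/2) = 6378137 × -0.887676781 = -5661724.123 m.

x 14210055 m, y -5661724 m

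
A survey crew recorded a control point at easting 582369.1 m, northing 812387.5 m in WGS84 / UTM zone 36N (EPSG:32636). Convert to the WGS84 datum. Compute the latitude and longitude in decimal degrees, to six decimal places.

Zone 36N: λ₀ = 33°, k₀ = 0.9996, false easting 500000 m.
Meridian distance M = (N − FN)/k₀ = 812712.6 m.
Inverse transverse Mercator on WGS84 gives φ = 7.34890035°, λ = 33.74629976°.

lat 7.348900°, lon 33.746300°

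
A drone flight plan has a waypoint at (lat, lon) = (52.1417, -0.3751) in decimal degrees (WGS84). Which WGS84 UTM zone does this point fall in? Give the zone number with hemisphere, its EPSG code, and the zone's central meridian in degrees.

UTM zone = ⌊(λ + 180)/6⌋ + 1; -0.3751° ∈ [-6°, 0°) → zone 30.
Hemisphere: N (φ ≥ 0).
Central meridian λ₀ = 6×30 − 183 = -3°.
EPSG code: 32630.

Zone 30N (EPSG:32630), central meridian -3°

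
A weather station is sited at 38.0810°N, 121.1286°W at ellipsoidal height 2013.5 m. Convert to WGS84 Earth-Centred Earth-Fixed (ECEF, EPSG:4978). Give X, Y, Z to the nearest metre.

X -2599523 m, Y -4304420 m, Z 3913767 m

WGS84: a = 6378137 m, e² = 0.006694380; N(φ) = a/√(1−e²sin²φ) = 6386273.882 m.
X = (N+h)·cosφ·cosλ = -2599523.322 m; Y = (N+h)·cosφ·sinλ = -4304419.673 m; Z = (N(1−e²)+h)·sinφ = 3913766.758 m.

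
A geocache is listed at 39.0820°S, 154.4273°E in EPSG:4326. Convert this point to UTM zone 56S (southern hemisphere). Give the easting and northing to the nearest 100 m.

E 623500 m, N 5673200 m

Zone 56 central meridian λ₀ = 6×56 − 183 = 153°; Δλ = +1.4273°.
Transverse Mercator on WGS84 with k₀ = 0.9996 gives E = 623452.276 m, N = 5673154.220 m.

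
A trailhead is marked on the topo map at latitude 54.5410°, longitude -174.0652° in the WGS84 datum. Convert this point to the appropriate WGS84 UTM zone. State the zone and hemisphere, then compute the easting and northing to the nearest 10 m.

Zone 1N: E 689840 m, N 6047680 m

Longitude -174.0652° lies in the 6° band [-180°, -174°), giving zone 1; latitude is north of the equator, so 1N.
Zone 1 central meridian λ₀ = 6×1 − 183 = -177°; Δλ = +2.9348°.
Transverse Mercator on WGS84 with k₀ = 0.9996 gives E = 689844.738 m, N = 6047678.092 m.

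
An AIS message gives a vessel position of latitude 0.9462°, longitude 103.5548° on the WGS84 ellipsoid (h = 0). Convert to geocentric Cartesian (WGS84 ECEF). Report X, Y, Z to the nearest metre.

WGS84: a = 6378137 m, e² = 0.006694380; N(φ) = a/√(1−e²sin²φ) = 6378142.822 m.
X = (N+h)·cosφ·cosλ = -1494675.113 m; Y = (N+h)·cosφ·sinλ = 6199641.815 m; Z = (N(1−e²)+h)·sinφ = 104620.720 m.

X -1494675 m, Y 6199642 m, Z 104621 m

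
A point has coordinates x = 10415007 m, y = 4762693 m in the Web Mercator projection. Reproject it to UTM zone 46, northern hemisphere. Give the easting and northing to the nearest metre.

Web Mercator inverse (R = 6378137 m) → φ = 39.28579968°, λ = 93.55959972°.
UTM 46N forward: E = 548261.332 m, N = 4348642.094 m.

E 548261 m, N 4348642 m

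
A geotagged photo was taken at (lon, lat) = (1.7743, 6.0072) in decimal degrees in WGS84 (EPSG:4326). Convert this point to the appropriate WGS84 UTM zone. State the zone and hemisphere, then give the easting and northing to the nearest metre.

Zone 31N: E 364344 m, N 664152 m

Longitude 1.7743° lies in the 6° band [0°, 6°), giving zone 31; latitude is north of the equator, so 31N.
Zone 31 central meridian λ₀ = 6×31 − 183 = 3°; Δλ = -1.2257°.
Transverse Mercator on WGS84 with k₀ = 0.9996 gives E = 364344.066 m, N = 664152.342 m.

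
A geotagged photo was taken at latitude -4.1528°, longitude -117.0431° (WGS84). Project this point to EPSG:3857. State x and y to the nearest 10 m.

x -13029180 m, y -462690 m

Web Mercator is spherical with R = a = 6378137 m.
x = R·λ = 6378137 × -2.042787462 = -13029178.293 m.
y = R·ln tan(π/4 + φ/2) = 6378137 × -0.072543577 = -462692.874 m.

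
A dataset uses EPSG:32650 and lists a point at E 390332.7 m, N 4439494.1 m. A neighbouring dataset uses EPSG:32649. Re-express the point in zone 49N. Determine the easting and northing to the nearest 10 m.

UTM 50N → geographic: φ = 40.09859987°, λ = 115.71339947°.
UTM 49N (λ₀ = 111°) forward: E = 901832.891 m, N = 4449360.010 m.

E 901830 m, N 4449360 m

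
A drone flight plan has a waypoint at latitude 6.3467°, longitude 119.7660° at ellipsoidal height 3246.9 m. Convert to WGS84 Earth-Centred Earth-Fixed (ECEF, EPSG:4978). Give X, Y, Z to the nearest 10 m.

WGS84: a = 6378137 m, e² = 0.006694380; N(φ) = a/√(1−e²sin²φ) = 6378397.900 m.
X = (N+h)·cosφ·cosλ = -3148807.092 m; Y = (N+h)·cosφ·sinλ = 5505700.425 m; Z = (N(1−e²)+h)·sinφ = 700735.047 m.

X -3148810 m, Y 5505700 m, Z 700740 m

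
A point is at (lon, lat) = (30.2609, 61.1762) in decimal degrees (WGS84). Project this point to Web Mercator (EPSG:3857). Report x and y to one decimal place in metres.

x 3368628.0 m, y 8666394.0 m

Web Mercator is spherical with R = a = 6378137 m.
x = R·λ = 6378137 × 0.528152340 = 3368627.979 m.
y = R·ln tan(π/4 + φ/2) = 6378137 × 1.358765741 = 8666394.048 m.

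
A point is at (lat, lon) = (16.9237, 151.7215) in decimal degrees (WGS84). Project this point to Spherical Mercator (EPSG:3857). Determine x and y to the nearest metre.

x 16889560 m, y 1911945 m

Web Mercator is spherical with R = a = 6378137 m.
x = R·λ = 6378137 × 2.648039721 = 16889560.122 m.
y = R·ln tan(π/4 + φ/2) = 6378137 × 0.299765445 = 1911945.077 m.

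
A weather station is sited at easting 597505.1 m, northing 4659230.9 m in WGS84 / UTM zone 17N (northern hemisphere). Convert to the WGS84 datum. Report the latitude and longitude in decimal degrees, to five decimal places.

Zone 17N: λ₀ = -81°, k₀ = 0.9996, false easting 500000 m.
Meridian distance M = (N − FN)/k₀ = 4661095.3 m.
Inverse transverse Mercator on WGS84 gives φ = 42.07909995°, λ = -79.82120034°.

lat 42.07910°, lon -79.82120°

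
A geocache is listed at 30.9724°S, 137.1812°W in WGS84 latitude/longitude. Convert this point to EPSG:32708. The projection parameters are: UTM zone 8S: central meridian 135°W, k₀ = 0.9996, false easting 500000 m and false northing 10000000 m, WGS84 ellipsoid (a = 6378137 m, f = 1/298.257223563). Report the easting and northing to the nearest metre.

E 291686 m, N 6571416 m

Zone 8 central meridian λ₀ = 6×8 − 183 = -135°; Δλ = -2.1812°.
Transverse Mercator on WGS84 with k₀ = 0.9996 gives E = 291685.636 m, N = 6571415.640 m.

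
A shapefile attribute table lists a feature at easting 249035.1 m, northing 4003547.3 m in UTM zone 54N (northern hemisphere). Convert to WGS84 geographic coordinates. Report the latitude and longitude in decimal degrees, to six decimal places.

Zone 54N: λ₀ = 141°, k₀ = 0.9996, false easting 500000 m.
Meridian distance M = (N − FN)/k₀ = 4005149.4 m.
Inverse transverse Mercator on WGS84 gives φ = 36.14420023°, λ = 138.21070036°.

lat 36.144200°, lon 138.210700°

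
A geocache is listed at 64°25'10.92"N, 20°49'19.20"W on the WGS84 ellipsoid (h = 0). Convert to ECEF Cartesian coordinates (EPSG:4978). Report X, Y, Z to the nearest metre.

X 2581102 m, Y -981603 m, Z 5730071 m

WGS84: a = 6378137 m, e² = 0.006694380; N(φ) = a/√(1−e²sin²φ) = 6395577.039 m.
X = (N+h)·cosφ·cosλ = 2581101.768 m; Y = (N+h)·cosφ·sinλ = -981602.831 m; Z = (N(1−e²)+h)·sinφ = 5730071.413 m.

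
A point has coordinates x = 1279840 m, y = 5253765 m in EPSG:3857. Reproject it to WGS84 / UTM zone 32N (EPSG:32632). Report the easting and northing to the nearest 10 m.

Web Mercator inverse (R = 6378137 m) → φ = 42.61639939°, λ = 11.49699833°.
UTM 32N forward: E = 704793.225 m, N = 4721240.556 m.

E 704790 m, N 4721240 m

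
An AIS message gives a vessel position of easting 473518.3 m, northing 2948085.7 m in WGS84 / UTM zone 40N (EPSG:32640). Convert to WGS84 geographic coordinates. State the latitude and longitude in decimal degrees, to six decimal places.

lat 26.653500°, lon 56.733900°

Zone 40N: λ₀ = 57°, k₀ = 0.9996, false easting 500000 m.
Meridian distance M = (N − FN)/k₀ = 2949265.4 m.
Inverse transverse Mercator on WGS84 gives φ = 26.65349993°, λ = 56.73389955°.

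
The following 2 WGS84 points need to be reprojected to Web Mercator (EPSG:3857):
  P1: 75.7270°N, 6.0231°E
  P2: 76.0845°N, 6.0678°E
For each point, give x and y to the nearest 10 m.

Web Mercator: x = R·λ, y = R·ln tan(π/4+φ/2), R = 6378137 m.
P1 (75.7270°, 6.0231°) → (670488.425, 13252584.597) m.
P2 (76.0845°, 6.0678°) → (675464.406, 13416017.622) m.

P1: x 670490 m, y 13252580 m; P2: x 675460 m, y 13416020 m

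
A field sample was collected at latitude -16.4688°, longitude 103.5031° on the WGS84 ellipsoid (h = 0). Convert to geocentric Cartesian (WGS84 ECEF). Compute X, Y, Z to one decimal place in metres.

X -1428567.5 m, Y 5948993.9 m, Z -1796537.2 m

WGS84: a = 6378137 m, e² = 0.006694380; N(φ) = a/√(1−e²sin²φ) = 6379853.464 m.
X = (N+h)·cosφ·cosλ = -1428567.502 m; Y = (N+h)·cosφ·sinλ = 5948993.904 m; Z = (N(1−e²)+h)·sinφ = -1796537.217 m.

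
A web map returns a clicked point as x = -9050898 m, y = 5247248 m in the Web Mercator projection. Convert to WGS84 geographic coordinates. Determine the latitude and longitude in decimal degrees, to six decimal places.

lat 42.573302°, lon -81.305600°

R = 6378137 m. λ = x/R = -81.30560008°.
φ = 2·arctan(exp(y/R)) − 90° = 2·arctan(2.27662) − 90° = 42.57330234°.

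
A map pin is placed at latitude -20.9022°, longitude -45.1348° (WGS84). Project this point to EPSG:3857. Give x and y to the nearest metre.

x -5024383 m, y -2380221 m

Web Mercator is spherical with R = a = 6378137 m.
x = R·λ = 6378137 × -0.787750867 = -5024382.953 m.
y = R·ln tan(π/4 + φ/2) = 6378137 × -0.373184332 = -2380220.796 m.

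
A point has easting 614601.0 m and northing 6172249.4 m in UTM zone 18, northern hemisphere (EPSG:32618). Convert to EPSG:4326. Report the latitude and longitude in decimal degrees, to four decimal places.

lat 55.6825°, lon -73.1773°

Zone 18N: λ₀ = -75°, k₀ = 0.9996, false easting 500000 m.
Meridian distance M = (N − FN)/k₀ = 6174719.3 m.
Inverse transverse Mercator on WGS84 gives φ = 55.68250034°, λ = -73.17729947°.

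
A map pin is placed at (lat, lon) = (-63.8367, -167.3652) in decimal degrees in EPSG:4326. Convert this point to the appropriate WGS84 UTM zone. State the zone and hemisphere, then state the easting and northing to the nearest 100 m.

Zone 3S: E 383700 m, N 2919000 m

Longitude -167.3652° lies in the 6° band [-168°, -162°), giving zone 3; latitude is south of the equator, so 3S.
Zone 3 central meridian λ₀ = 6×3 − 183 = -165°; Δλ = -2.3652°.
Transverse Mercator on WGS84 with k₀ = 0.9996 gives E = 383658.454 m, N = 2919026.890 m.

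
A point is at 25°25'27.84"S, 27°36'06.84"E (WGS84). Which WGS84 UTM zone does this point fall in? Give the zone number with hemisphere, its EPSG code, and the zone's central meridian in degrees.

UTM zone = ⌊(λ + 180)/6⌋ + 1; 27.6019° ∈ [24°, 30°) → zone 35.
Hemisphere: S (φ < 0).
Central meridian λ₀ = 6×35 − 183 = 27°.
EPSG code: 32735.

Zone 35S (EPSG:32735), central meridian 27°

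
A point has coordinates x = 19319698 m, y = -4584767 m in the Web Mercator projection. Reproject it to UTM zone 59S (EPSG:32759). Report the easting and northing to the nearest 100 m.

Web Mercator inverse (R = 6378137 m) → φ = -38.03779956°, λ = 173.55179998°.
UTM 59S forward: E = 723944.164 m, N = 5786917.023 m.

E 723900 m, N 5786900 m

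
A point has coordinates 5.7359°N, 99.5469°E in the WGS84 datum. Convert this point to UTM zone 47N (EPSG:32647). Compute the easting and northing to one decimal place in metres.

Zone 47 central meridian λ₀ = 6×47 − 183 = 99°; Δλ = +0.5469°.
Transverse Mercator on WGS84 with k₀ = 0.9996 gives E = 560554.510 m, N = 634039.402 m.

E 560554.5 m, N 634039.4 m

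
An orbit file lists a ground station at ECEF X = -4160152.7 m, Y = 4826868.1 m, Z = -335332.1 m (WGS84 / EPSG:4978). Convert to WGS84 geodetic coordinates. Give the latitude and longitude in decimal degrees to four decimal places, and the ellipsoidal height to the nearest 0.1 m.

λ = atan2(Y, X) = 130.75720026°; p = √(X²+Y²) = 6372246.6 m.
Bowring's method on WGS84 (a = 6378137 m, b = 6356752.314 m) gives φ = -3.03259985°, h = 2986.039 m.

lat -3.0326°, lon 130.7572°, h 2986.0 m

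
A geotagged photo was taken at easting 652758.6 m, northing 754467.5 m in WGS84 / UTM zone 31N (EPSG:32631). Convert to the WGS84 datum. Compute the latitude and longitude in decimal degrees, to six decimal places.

lat 6.823600°, lon 4.382400°

Zone 31N: λ₀ = 3°, k₀ = 0.9996, false easting 500000 m.
Meridian distance M = (N − FN)/k₀ = 754769.4 m.
Inverse transverse Mercator on WGS84 gives φ = 6.82359987°, λ = 4.38239982°.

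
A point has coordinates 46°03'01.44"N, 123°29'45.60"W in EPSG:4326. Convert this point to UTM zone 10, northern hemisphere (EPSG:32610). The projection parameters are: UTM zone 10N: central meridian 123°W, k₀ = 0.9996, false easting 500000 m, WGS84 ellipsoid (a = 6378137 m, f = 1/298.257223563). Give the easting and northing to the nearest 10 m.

E 461630 m, N 5099770 m

Zone 10 central meridian λ₀ = 6×10 − 183 = -123°; Δλ = -0.4960°.
Transverse Mercator on WGS84 with k₀ = 0.9996 gives E = 461628.475 m, N = 5099766.879 m.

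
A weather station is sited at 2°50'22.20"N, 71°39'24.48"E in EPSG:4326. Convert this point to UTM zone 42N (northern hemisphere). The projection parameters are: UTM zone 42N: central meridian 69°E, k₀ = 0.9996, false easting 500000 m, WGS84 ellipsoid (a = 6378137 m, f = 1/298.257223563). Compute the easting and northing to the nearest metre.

Zone 42 central meridian λ₀ = 6×42 − 183 = 69°; Δλ = +2.6568°.
Transverse Mercator on WGS84 with k₀ = 0.9996 gives E = 795380.835 m, N = 314192.088 m.

E 795381 m, N 314192 m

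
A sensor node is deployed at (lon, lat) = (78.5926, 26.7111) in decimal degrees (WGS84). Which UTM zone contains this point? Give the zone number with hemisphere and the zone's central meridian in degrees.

UTM zone = ⌊(λ + 180)/6⌋ + 1; 78.5926° ∈ [78°, 84°) → zone 44.
Hemisphere: N (φ ≥ 0).
Central meridian λ₀ = 6×44 − 183 = 81°.

Zone 44N, central meridian 81°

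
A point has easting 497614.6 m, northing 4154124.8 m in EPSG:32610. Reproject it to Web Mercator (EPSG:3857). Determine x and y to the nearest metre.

x -13695303 m, y 4513817 m

Unproject from UTM 10N (λ₀ = -123°) → φ = 37.53409965°, λ = -123.02699948°.
Web Mercator (R = 6378137 m): x = -13695302.935 m, y = 4513817.183 m.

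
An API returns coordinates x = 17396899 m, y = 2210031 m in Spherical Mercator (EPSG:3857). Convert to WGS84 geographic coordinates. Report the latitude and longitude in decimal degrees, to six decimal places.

R = 6378137 m. λ = x/R = 156.27900268°.
φ = 2·arctan(exp(y/R)) − 90° = 2·arctan(1.41411) − 90° = 19.46730062°.

lat 19.467301°, lon 156.279003°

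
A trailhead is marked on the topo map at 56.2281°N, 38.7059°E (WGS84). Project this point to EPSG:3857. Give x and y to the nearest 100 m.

Web Mercator is spherical with R = a = 6378137 m.
x = R·λ = 6378137 × 0.675545395 = 4308721.079 m.
y = R·ln tan(π/4 + φ/2) = 6378137 × 1.192191163 = 7603958.570 m.

x 4308700 m, y 7604000 m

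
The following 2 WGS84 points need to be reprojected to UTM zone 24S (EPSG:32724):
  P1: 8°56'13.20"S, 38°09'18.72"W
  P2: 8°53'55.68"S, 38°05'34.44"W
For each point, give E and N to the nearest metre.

P1: E 592875 m, N 9012007 m; P2: E 599735 m, N 9016214 m

UTM zone 24S: λ₀ = -39°, k₀ = 0.9996.
P1 (-8.9370°, -38.1552°) → (592874.570, 9012006.543) m.
P2 (-8.8988°, -38.0929°) → (599734.527, 9016214.048) m.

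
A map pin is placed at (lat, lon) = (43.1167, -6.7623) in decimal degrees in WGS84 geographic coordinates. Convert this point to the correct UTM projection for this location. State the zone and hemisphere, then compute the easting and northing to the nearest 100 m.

Zone 29N: E 682000 m, N 4776200 m

Longitude -6.7623° lies in the 6° band [-12°, -6°), giving zone 29; latitude is north of the equator, so 29N.
Zone 29 central meridian λ₀ = 6×29 − 183 = -9°; Δλ = +2.2377°.
Transverse Mercator on WGS84 with k₀ = 0.9996 gives E = 682048.796 m, N = 4776204.688 m.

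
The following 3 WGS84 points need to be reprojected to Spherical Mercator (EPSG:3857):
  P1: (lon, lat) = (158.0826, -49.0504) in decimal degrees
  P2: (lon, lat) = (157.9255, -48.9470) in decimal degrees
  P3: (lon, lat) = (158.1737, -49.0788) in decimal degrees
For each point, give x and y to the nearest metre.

Web Mercator: x = R·λ, y = R·ln tan(π/4+φ/2), R = 6378137 m.
P1 (-49.0504°, 158.0826°) → (17597674.535, -6283417.550) m.
P2 (-48.9470°, 157.9255°) → (17580186.243, -6265873.183) m.
P3 (-49.0788°, 158.1737°) → (17607815.741, -6288242.698) m.

P1: x 17597675 m, y -6283418 m; P2: x 17580186 m, y -6265873 m; P3: x 17607816 m, y -6288243 m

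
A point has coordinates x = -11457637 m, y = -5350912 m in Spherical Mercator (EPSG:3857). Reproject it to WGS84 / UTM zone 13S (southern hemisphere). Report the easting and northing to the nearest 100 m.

Web Mercator inverse (R = 6378137 m) → φ = -43.25529872°, λ = -102.92570437°.
UTM 13S forward: E = 668373.043 m, N = 5208745.082 m.

E 668400 m, N 5208700 m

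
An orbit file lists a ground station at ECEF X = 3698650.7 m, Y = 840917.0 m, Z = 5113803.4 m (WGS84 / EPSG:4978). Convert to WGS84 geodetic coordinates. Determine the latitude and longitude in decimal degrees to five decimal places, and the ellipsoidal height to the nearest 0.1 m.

lat 53.61860°, lon 12.80890°, h 2640.0 m

λ = atan2(Y, X) = 12.80889961°; p = √(X²+Y²) = 3793040.8 m.
Bowring's method on WGS84 (a = 6378137 m, b = 6356752.314 m) gives φ = 53.61859977°, h = 2639.972 m.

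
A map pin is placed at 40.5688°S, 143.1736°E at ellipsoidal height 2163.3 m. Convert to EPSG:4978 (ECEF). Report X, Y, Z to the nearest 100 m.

X -3885000 m, Y 2909200 m, Z -4127600 m

WGS84: a = 6378137 m, e² = 0.006694380; N(φ) = a/√(1−e²sin²φ) = 6387186.117 m.
X = (N+h)·cosφ·cosλ = -3885020.237 m; Y = (N+h)·cosφ·sinλ = 2909159.333 m; Z = (N(1−e²)+h)·sinφ = -4127573.252 m.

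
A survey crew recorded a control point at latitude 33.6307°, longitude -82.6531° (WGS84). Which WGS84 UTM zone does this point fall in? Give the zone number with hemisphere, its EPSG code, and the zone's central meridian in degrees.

UTM zone = ⌊(λ + 180)/6⌋ + 1; -82.6531° ∈ [-84°, -78°) → zone 17.
Hemisphere: N (φ ≥ 0).
Central meridian λ₀ = 6×17 − 183 = -81°.
EPSG code: 32617.

Zone 17N (EPSG:32617), central meridian -81°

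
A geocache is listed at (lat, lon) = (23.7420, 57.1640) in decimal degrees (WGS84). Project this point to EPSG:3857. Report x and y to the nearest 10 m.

Web Mercator is spherical with R = a = 6378137 m.
x = R·λ = 6378137 × 0.997700014 = 6363467.372 m.
y = R·ln tan(π/4 + φ/2) = 6378137 × 0.426770553 = 2722001.053 m.

x 6363470 m, y 2722000 m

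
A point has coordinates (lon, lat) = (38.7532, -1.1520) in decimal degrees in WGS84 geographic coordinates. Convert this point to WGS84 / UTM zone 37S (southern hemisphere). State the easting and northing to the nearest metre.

E 472543 m, N 9872668 m

Zone 37 central meridian λ₀ = 6×37 − 183 = 39°; Δλ = -0.2468°.
Transverse Mercator on WGS84 with k₀ = 0.9996 gives E = 472542.767 m, N = 9872668.026 m.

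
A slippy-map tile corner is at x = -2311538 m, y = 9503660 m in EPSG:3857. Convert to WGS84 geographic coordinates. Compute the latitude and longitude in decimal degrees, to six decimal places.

R = 6378137 m. λ = x/R = -20.76489915°.
φ = 2·arctan(exp(y/R)) − 90° = 2·arctan(4.43726) − 90° = 64.59949964°.

lat 64.599500°, lon -20.764899°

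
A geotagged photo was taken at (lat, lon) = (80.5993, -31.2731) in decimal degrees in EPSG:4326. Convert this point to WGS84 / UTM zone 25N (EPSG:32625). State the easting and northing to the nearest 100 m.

Zone 25 central meridian λ₀ = 6×25 − 183 = -33°; Δλ = +1.7269°.
Transverse Mercator on WGS84 with k₀ = 0.9996 gives E = 531485.398 m, N = 8948946.189 m.

E 531500 m, N 8948900 m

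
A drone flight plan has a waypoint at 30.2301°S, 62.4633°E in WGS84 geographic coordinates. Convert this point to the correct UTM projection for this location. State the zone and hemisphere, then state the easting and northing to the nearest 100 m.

Zone 41S: E 448400 m, N 6655600 m

Longitude 62.4633° lies in the 6° band [60°, 66°), giving zone 41; latitude is south of the equator, so 41S.
Zone 41 central meridian λ₀ = 6×41 − 183 = 63°; Δλ = -0.5367°.
Transverse Mercator on WGS84 with k₀ = 0.9996 gives E = 448355.986 m, N = 6655595.474 m.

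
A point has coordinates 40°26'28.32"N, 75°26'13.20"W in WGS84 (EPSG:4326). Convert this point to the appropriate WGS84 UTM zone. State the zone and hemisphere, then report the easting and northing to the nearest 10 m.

Zone 18N: E 462940 m, N 4476820 m

Longitude -75.4370° lies in the 6° band [-78°, -72°), giving zone 18; latitude is north of the equator, so 18N.
Zone 18 central meridian λ₀ = 6×18 − 183 = -75°; Δλ = -0.4370°.
Transverse Mercator on WGS84 with k₀ = 0.9996 gives E = 462938.937 m, N = 4476819.654 m.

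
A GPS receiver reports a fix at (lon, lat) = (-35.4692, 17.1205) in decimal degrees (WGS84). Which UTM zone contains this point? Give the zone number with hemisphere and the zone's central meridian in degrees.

Zone 25N, central meridian -33°

UTM zone = ⌊(λ + 180)/6⌋ + 1; -35.4692° ∈ [-36°, -30°) → zone 25.
Hemisphere: N (φ ≥ 0).
Central meridian λ₀ = 6×25 − 183 = -33°.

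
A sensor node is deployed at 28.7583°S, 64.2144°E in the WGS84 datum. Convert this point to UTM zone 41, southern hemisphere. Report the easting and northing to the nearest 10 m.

Zone 41 central meridian λ₀ = 6×41 − 183 = 63°; Δλ = +1.2144°.
Transverse Mercator on WGS84 with k₀ = 0.9996 gives E = 618561.393 m, N = 6818187.626 m.

E 618560 m, N 6818190 m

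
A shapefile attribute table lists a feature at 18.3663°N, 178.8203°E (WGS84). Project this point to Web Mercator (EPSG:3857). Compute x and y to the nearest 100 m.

x 19906200 m, y 2080500 m

Web Mercator is spherical with R = a = 6378137 m.
x = R·λ = 6378137 × 3.121003004 = 19906184.740 m.
y = R·ln tan(π/4 + φ/2) = 6378137 × 0.326187443 = 2080468.200 m.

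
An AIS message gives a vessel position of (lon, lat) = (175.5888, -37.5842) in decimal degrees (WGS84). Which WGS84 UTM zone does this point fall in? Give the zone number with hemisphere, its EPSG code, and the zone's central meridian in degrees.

Zone 60S (EPSG:32760), central meridian 177°

UTM zone = ⌊(λ + 180)/6⌋ + 1; 175.5888° ∈ [174°, 180°) → zone 60.
Hemisphere: S (φ < 0).
Central meridian λ₀ = 6×60 − 183 = 177°.
EPSG code: 32760.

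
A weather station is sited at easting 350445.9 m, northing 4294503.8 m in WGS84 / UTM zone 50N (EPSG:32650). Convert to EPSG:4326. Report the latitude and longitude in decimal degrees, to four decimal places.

lat 38.7866°, lon 115.2781°

Zone 50N: λ₀ = 117°, k₀ = 0.9996, false easting 500000 m.
Meridian distance M = (N − FN)/k₀ = 4296222.3 m.
Inverse transverse Mercator on WGS84 gives φ = 38.78660036°, λ = 115.27809974°.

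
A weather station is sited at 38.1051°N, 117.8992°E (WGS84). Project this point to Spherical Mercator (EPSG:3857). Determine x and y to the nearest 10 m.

x 13124480 m, y 4594280 m

Web Mercator is spherical with R = a = 6378137 m.
x = R·λ = 6378137 × 2.057729225 = 13124478.909 m.
y = R·ln tan(π/4 + φ/2) = 6378137 × 0.720317481 = 4594283.576 m.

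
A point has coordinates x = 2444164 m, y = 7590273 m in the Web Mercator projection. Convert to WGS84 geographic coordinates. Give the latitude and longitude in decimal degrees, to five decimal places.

lat 56.15970°, lon 21.95630°

R = 6378137 m. λ = x/R = 21.95629878°.
φ = 2·arctan(exp(y/R)) − 90° = 2·arctan(3.28723) − 90° = 56.15969840°.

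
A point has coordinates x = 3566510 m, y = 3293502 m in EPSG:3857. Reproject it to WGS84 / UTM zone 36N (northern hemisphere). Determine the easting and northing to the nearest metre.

Web Mercator inverse (R = 6378137 m) → φ = 28.35260194°, λ = 32.03850444°.
UTM 36N forward: E = 405770.395 m, N = 3136638.396 m.

E 405770 m, N 3136638 m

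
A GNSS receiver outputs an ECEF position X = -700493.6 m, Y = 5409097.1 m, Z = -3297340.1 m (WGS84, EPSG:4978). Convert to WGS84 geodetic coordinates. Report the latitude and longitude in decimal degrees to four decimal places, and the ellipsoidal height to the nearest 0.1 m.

lat -31.3254°, lon 97.3789°, h 1105.6 m

λ = atan2(Y, X) = 97.37890028°; p = √(X²+Y²) = 5454266.5 m.
Bowring's method on WGS84 (a = 6378137 m, b = 6356752.314 m) gives φ = -31.32539957°, h = 1105.630 m.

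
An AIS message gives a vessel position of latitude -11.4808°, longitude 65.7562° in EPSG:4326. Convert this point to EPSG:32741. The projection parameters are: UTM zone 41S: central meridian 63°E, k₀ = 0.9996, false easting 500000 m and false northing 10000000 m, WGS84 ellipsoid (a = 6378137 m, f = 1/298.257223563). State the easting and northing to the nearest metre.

E 800707 m, N 8729417 m

Zone 41 central meridian λ₀ = 6×41 − 183 = 63°; Δλ = +2.7562°.
Transverse Mercator on WGS84 with k₀ = 0.9996 gives E = 800706.899 m, N = 8729417.015 m.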